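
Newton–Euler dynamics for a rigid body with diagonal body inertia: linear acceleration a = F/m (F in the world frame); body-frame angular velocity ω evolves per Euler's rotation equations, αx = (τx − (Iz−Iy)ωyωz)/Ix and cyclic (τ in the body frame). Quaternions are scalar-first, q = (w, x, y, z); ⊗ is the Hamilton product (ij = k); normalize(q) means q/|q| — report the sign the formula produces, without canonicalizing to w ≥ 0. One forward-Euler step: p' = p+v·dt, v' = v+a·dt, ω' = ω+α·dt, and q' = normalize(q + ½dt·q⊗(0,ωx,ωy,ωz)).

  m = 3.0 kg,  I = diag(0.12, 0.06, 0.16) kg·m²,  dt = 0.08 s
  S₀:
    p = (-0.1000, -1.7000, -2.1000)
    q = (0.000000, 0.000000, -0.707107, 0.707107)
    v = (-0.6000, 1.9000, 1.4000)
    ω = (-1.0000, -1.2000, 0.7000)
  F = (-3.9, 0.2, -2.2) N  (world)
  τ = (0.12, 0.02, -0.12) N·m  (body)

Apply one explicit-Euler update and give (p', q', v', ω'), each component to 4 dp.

precession coupling ω×(Iω) = (-0.0840, 0.0280, -0.0720)
α = I⁻¹(τ − ω×Iω) = (1.7000, -0.1333, -0.3000)
new body rate ω' = (-0.8640, -1.2107, 0.6760)
q⊗(0,ω) = (-1.3435033, 0.3535535, -0.7071070, -0.7071070)
updated quaternion q' = (-0.0536, 0.0141, -0.7337, 0.6772)
new position p' = (-0.1480, -1.5480, -1.9880)
v + (F/m)dt = (-0.7040, 1.9053, 1.3413)

p' = (-0.1480, -1.5480, -1.9880)
q' = (-0.0536, 0.0141, -0.7337, 0.6772)
v' = (-0.7040, 1.9053, 1.3413)
ω' = (-0.8640, -1.2107, 0.6760)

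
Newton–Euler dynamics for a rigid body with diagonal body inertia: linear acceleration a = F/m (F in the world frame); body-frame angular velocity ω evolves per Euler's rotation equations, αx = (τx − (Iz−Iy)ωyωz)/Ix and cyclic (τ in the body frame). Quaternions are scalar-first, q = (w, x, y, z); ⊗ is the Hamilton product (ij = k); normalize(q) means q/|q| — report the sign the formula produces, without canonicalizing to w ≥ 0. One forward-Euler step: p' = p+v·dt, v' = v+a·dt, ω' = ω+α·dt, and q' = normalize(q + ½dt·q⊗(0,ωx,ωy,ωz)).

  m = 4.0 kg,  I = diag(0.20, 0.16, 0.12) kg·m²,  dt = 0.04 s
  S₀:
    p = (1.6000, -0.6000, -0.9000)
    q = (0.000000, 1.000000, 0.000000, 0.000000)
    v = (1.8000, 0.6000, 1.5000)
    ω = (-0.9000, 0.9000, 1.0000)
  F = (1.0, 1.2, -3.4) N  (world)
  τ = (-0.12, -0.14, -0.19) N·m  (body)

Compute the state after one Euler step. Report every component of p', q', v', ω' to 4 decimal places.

linear accel F/m = (0.2500, 0.3000, -0.8500)
new position p' = (1.6720, -0.5760, -0.8400)
new velocity v' = (1.8100, 0.6120, 1.4660)
gyro term ω×Iω = (-0.0360, -0.0720, 0.0324)
angular accel α = (-0.4200, -0.4250, -1.8533)
new body rate ω' = (-0.9168, 0.8830, 0.9259)
q⊗(0,ω) = (0.9000000, 0.0000000, -1.0000000, 0.9000000)
q + ½dt·q⊗(0,ω), renormalized = (0.0180, 0.9995, -0.0200, 0.0180)

p' = (1.6720, -0.5760, -0.8400)
q' = (0.0180, 0.9995, -0.0200, 0.0180)
v' = (1.8100, 0.6120, 1.4660)
ω' = (-0.9168, 0.8830, 0.9259)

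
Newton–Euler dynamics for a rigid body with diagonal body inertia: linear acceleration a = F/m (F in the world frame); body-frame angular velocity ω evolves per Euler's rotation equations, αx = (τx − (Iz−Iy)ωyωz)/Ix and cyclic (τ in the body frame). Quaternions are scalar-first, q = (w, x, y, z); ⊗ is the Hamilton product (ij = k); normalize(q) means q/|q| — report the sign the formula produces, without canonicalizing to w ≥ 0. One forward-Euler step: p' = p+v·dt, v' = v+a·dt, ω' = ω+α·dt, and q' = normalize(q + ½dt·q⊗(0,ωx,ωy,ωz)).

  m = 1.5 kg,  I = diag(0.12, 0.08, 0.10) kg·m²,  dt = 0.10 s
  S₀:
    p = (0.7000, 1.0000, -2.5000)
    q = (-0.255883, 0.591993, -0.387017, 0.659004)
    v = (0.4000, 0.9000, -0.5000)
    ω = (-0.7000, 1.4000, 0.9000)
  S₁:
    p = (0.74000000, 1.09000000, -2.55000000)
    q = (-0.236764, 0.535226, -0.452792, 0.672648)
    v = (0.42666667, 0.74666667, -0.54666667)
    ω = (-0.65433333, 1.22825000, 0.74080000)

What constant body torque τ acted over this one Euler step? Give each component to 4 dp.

τ = (0.0800, -0.1500, -0.1200)

ω₁ − ω₀ = (0.04566667, -0.17175000, -0.15920000)
precession coupling = (0.0252, -0.0126, 0.0392)
I·α + gyro = (0.0800, -0.1500, -0.1200)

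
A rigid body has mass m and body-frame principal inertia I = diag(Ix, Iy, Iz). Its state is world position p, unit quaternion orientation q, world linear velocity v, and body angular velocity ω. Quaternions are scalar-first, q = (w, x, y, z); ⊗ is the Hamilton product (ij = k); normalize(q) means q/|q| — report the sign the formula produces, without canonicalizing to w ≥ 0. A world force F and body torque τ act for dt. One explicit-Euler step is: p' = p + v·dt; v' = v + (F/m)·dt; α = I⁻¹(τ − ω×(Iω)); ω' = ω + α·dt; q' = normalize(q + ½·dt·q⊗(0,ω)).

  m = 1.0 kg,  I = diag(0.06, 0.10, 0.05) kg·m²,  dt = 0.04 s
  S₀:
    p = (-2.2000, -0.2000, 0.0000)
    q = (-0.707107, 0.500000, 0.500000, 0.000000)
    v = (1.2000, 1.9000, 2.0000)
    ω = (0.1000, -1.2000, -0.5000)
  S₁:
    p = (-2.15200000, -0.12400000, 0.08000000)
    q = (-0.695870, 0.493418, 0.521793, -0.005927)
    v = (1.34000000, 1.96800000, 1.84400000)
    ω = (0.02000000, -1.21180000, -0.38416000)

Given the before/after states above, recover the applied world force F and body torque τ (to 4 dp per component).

ω₁ − ω₀ = (-0.08000000, -0.01180000, 0.11584000)
applied torque τ = (-0.1500, -0.0300, 0.1400)
Δv = v₁−v₀ = (0.14000000, 0.06800000, -0.15600000)
m·(v₁−v₀)/dt = (3.5000, 1.7000, -3.9000)

F = (3.5000, 1.7000, -3.9000)
τ = (-0.1500, -0.0300, 0.1400)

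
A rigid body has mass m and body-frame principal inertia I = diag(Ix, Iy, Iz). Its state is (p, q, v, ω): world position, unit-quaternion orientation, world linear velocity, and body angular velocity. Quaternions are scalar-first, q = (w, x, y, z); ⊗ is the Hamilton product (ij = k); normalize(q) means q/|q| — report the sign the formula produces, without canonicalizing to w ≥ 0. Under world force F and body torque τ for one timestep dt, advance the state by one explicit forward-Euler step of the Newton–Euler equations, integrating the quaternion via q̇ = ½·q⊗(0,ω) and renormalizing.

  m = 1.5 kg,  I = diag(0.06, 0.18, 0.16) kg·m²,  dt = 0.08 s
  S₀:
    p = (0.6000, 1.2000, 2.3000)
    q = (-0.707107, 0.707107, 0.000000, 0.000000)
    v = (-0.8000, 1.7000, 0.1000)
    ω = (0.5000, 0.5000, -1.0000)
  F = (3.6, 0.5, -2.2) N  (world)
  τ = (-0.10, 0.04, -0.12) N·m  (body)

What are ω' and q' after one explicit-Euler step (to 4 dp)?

angular accel α = (-1.8333, -0.0556, -0.9375)
ω + α·dt = (0.3533, 0.4956, -1.0750)
2q̇ = q⊗(0,ω) = (-0.3535535, -0.3535535, 0.3535535, 1.0606605)
q + ½dt·q⊗(0,ω), renormalized = (-0.7204, 0.6921, 0.0141, 0.0424)

ω' = (0.3533, 0.4956, -1.0750)
q' = (-0.7204, 0.6921, 0.0141, 0.0424)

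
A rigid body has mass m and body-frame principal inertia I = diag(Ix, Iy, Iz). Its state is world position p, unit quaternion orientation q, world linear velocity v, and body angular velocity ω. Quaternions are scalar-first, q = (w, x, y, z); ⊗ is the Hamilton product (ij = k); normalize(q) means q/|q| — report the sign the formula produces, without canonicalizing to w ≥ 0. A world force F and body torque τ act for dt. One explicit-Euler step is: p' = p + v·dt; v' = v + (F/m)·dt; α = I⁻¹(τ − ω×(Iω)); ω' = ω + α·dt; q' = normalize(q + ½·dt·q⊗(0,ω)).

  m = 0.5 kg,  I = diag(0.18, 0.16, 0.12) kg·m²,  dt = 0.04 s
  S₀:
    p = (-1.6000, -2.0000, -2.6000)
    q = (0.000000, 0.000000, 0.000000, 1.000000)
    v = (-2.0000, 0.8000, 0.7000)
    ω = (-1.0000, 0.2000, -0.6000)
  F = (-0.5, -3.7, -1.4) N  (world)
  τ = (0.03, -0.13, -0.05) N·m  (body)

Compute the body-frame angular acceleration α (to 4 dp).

precession coupling ω×(Iω) = (0.0048, 0.0360, 0.0040)
(τ − ω×Iω)/I = (0.1400, -1.0375, -0.4500)

α = (0.1400, -1.0375, -0.4500)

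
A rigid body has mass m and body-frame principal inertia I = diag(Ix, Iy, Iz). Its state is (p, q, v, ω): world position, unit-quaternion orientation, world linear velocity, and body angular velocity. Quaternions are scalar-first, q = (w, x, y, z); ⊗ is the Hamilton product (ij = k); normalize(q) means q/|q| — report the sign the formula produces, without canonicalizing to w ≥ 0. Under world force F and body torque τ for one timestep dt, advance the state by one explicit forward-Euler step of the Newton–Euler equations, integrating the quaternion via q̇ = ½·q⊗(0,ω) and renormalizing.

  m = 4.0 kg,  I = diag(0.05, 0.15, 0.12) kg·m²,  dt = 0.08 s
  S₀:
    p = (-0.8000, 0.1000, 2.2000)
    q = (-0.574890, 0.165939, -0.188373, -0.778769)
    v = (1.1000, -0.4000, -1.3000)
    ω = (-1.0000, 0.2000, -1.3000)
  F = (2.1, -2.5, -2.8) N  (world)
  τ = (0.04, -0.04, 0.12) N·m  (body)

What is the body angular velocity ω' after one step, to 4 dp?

ω' = (-0.9485, 0.2272, -1.2067)

precession coupling ω×(Iω) = (0.0078, -0.0910, -0.0200)
α = I⁻¹(τ − ω×Iω) = (0.6440, 0.3400, 1.1667)
ω' = ω + α·dt = (-0.9485, 0.2272, -1.2067)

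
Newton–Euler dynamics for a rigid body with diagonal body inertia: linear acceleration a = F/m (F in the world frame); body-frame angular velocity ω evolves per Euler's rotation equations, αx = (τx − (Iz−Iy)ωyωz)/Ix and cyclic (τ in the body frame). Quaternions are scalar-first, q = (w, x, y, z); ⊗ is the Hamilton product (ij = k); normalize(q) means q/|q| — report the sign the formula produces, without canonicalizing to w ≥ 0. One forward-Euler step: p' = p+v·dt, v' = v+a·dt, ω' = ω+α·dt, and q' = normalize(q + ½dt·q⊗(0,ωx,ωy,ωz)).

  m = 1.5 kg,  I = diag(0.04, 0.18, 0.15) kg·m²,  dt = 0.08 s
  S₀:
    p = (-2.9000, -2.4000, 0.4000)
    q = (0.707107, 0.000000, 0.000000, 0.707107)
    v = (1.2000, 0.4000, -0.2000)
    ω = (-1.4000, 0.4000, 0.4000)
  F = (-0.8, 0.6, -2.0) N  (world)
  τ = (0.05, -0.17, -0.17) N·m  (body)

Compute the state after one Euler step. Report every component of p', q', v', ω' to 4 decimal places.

a = F/m = (-0.5333, 0.4000, -1.3333)
p + v·dt = (-2.8040, -2.3680, 0.3840)
v' = v + a·dt = (1.1573, 0.4320, -0.3067)
ω×(Iω) gyroscopic = (-0.0048, 0.0616, -0.0784)
α = I⁻¹(τ − ω×Iω) = (1.3700, -1.2867, -0.6107)
ω + α·dt = (-1.2904, 0.2971, 0.3511)
2q̇ = q⊗(0,ω) = (-0.2828428, -1.2727926, -0.7071070, 0.2828428)
q' = normalize(q + ½dt·q⊗(0,ω)) = (0.6945, -0.0508, -0.0282, 0.7171)

p' = (-2.8040, -2.3680, 0.3840)
q' = (0.6945, -0.0508, -0.0282, 0.7171)
v' = (1.1573, 0.4320, -0.3067)
ω' = (-1.2904, 0.2971, 0.3511)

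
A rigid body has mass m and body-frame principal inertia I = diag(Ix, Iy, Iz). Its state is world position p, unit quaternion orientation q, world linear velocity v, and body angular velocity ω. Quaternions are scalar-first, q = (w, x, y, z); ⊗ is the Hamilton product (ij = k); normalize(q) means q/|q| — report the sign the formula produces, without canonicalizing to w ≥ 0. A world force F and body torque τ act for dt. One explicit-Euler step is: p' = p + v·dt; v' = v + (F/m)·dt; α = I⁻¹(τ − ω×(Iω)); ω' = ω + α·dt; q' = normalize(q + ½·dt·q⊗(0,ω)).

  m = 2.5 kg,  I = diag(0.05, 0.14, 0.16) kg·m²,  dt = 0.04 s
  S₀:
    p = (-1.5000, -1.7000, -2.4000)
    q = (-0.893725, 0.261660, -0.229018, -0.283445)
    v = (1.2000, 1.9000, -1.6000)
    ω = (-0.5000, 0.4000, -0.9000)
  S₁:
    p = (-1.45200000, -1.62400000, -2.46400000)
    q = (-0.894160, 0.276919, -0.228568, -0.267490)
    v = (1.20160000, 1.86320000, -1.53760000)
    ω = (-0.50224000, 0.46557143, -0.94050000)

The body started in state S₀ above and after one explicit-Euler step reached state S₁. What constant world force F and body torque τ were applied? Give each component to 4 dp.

rate change Δω = (-0.00224000, 0.06557143, -0.04050000)
I·α + gyro = (-0.0100, 0.1800, -0.1800)
velocity change Δv = (0.00160000, -0.03680000, 0.06240000)
m·(v₁−v₀)/dt = (0.1000, -2.3000, 3.9000)

F = (0.1000, -2.3000, 3.9000)
τ = (-0.0100, 0.1800, -0.1800)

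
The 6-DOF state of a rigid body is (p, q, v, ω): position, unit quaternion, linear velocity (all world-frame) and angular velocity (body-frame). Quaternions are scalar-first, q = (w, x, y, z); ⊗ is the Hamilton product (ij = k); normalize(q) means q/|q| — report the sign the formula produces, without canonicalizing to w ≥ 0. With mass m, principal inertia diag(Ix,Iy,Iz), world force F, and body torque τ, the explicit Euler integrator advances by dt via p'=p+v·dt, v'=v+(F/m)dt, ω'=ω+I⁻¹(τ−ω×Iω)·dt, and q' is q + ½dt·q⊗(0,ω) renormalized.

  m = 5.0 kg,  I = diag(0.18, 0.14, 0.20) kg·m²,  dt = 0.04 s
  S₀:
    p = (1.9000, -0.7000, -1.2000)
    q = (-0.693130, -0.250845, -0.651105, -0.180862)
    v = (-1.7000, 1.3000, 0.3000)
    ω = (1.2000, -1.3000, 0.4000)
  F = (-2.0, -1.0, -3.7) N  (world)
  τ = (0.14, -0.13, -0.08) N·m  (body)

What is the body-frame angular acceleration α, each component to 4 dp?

precession coupling ω×(Iω) = (-0.0312, -0.0096, 0.0624)
(τ − ω×Iω)/I = (0.9511, -0.8600, -0.7120)

α = (0.9511, -0.8600, -0.7120)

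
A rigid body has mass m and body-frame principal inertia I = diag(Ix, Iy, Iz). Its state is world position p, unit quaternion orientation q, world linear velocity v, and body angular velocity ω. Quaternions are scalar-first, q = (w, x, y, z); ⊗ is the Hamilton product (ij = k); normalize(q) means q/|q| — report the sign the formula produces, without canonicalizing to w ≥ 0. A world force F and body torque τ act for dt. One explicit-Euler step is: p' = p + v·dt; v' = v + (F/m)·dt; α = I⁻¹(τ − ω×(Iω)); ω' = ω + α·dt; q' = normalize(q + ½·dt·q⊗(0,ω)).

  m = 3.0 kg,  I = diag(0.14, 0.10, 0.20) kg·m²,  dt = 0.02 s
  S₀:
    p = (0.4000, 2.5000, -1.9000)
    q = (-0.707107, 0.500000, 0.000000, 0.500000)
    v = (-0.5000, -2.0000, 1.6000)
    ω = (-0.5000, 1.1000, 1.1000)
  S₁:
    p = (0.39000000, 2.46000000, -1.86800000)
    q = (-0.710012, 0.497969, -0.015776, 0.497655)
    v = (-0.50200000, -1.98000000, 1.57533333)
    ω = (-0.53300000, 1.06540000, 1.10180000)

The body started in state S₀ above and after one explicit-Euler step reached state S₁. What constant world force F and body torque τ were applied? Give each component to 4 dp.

F = (-0.3000, 3.0000, -3.7000)
τ = (-0.1100, -0.1400, 0.0400)

v₁ − v₀ = (-0.00200000, 0.02000000, -0.02466667)
applied force F = (-0.3000, 3.0000, -3.7000)
rate change Δω = (-0.03300000, -0.03460000, 0.00180000)
precession coupling = (0.1210, 0.0330, 0.0220)
τ = I·(Δω/dt) + ω₀×(Iω₀) = (-0.1100, -0.1400, 0.0400)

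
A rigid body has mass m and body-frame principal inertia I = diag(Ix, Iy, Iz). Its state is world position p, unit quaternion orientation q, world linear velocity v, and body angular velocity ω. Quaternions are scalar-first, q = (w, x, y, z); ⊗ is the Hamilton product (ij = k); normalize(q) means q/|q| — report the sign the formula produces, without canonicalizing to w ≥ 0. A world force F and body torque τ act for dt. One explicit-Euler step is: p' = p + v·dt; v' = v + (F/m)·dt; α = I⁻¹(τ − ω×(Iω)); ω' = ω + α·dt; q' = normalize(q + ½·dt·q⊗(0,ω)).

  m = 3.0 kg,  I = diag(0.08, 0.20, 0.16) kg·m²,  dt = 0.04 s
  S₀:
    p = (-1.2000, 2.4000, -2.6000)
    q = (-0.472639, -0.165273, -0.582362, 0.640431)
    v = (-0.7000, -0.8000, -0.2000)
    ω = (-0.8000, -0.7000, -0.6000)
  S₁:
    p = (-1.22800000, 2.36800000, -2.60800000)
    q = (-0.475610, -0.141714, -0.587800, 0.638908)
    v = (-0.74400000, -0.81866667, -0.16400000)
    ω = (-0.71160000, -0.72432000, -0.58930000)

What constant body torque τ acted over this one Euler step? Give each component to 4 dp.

τ = (0.1600, -0.1600, 0.1100)

ω₁ − ω₀ = (0.08840000, -0.02432000, 0.01070000)
precession coupling = (-0.0168, -0.0384, 0.0672)
applied torque τ = (0.1600, -0.1600, 0.1100)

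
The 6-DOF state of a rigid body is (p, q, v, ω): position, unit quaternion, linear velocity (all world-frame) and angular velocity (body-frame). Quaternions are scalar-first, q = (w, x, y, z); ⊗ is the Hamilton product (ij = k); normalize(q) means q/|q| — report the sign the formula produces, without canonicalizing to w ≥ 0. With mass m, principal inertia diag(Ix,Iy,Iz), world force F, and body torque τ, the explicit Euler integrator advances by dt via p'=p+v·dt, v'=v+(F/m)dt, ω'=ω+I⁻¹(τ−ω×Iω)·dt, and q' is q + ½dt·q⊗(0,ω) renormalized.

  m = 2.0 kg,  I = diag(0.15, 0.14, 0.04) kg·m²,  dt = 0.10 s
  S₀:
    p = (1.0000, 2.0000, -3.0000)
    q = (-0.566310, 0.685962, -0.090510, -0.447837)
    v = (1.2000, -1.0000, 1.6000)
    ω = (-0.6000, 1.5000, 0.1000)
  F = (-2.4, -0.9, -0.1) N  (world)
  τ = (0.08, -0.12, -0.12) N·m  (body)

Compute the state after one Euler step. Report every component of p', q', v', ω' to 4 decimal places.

(τ − ω×Iω)/I = (0.6333, -0.8100, -3.2250)
ω + α·dt = (-0.5367, 1.4190, -0.2225)
2q̇ = q⊗(0,ω) = (0.5921259, 1.0024905, -0.6493590, 0.9180060)
q + ½dt·q⊗(0,ω), renormalized = (-0.5350, 0.7337, -0.1226, -0.4006)
p' = p + v·dt = (1.1200, 1.9000, -2.8400)
new velocity v' = (1.0800, -1.0450, 1.5950)

p' = (1.1200, 1.9000, -2.8400)
q' = (-0.5350, 0.7337, -0.1226, -0.4006)
v' = (1.0800, -1.0450, 1.5950)
ω' = (-0.5367, 1.4190, -0.2225)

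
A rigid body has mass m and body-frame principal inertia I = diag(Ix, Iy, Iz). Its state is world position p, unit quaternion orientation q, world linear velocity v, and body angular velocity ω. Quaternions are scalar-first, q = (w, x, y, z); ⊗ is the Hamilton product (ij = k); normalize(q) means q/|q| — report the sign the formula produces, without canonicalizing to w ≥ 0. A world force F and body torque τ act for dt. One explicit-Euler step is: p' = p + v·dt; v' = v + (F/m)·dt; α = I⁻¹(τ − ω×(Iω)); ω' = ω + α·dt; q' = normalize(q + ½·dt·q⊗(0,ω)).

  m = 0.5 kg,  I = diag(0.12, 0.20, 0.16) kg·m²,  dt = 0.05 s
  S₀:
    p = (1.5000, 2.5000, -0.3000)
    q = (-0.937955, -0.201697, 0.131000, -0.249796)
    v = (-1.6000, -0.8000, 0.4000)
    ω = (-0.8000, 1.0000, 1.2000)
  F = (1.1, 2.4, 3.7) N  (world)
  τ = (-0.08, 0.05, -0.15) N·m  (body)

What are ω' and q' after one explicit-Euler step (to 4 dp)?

ω' = (-0.8133, 1.0029, 1.1731)
q' = (-0.9369, -0.1726, 0.1185, -0.2801)

angular accel α = (-0.2667, 0.0580, -0.5375)
ω' = ω + α·dt = (-0.8133, 1.0029, 1.1731)
Hamilton product q⊗(0,ω) = (0.0073976, 1.1573600, -0.4960818, -1.2224430)
updated quaternion q' = (-0.9369, -0.1726, 0.1185, -0.2801)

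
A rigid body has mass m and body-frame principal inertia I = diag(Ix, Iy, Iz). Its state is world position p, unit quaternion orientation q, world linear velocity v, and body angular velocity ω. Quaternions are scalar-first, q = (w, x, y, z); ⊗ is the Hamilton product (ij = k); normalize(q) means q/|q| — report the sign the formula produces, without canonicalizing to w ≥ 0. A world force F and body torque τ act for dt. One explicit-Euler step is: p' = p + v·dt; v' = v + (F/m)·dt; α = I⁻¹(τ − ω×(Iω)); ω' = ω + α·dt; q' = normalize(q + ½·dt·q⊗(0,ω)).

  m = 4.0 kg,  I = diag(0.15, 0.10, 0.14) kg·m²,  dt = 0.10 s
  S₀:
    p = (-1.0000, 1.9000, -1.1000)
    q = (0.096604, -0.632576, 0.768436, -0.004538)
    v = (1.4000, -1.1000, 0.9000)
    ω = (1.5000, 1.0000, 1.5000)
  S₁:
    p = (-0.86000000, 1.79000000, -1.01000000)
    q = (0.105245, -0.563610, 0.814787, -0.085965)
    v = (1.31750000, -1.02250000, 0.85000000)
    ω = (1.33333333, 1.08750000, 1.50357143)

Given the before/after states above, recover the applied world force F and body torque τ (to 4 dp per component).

F = (-3.3000, 3.1000, -2.0000)
τ = (-0.1900, 0.1100, -0.0700)

ω₁ − ω₀ = (-0.16666667, 0.08750000, 0.00357143)
τ = I·(Δω/dt) + ω₀×(Iω₀) = (-0.1900, 0.1100, -0.0700)
Δv = v₁−v₀ = (-0.08250000, 0.07750000, -0.05000000)
m·(v₁−v₀)/dt = (-3.3000, 3.1000, -2.0000)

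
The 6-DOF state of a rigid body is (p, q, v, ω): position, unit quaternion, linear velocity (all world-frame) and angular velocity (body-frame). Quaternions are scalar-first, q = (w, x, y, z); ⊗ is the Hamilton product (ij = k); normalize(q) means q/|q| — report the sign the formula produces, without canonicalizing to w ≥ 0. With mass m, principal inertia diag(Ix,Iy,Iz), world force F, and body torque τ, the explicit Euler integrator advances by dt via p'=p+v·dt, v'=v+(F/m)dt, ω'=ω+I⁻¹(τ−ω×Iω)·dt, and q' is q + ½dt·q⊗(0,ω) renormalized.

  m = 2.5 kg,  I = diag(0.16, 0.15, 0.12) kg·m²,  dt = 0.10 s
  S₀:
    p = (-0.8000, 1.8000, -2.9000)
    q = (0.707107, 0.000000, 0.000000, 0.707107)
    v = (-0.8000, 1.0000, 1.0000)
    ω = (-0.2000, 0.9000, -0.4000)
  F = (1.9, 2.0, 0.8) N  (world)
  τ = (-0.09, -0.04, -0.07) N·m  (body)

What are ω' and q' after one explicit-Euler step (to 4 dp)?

α = I⁻¹(τ − ω×Iω) = (-0.6300, -0.2880, -0.5983)
new body rate ω' = (-0.2630, 0.8712, -0.4598)
Hamilton product q⊗(0,ω) = (0.2828428, -0.7778177, 0.4949749, -0.2828428)
updated quaternion q' = (0.7203, -0.0388, 0.0247, 0.6921)

ω' = (-0.2630, 0.8712, -0.4598)
q' = (0.7203, -0.0388, 0.0247, 0.6921)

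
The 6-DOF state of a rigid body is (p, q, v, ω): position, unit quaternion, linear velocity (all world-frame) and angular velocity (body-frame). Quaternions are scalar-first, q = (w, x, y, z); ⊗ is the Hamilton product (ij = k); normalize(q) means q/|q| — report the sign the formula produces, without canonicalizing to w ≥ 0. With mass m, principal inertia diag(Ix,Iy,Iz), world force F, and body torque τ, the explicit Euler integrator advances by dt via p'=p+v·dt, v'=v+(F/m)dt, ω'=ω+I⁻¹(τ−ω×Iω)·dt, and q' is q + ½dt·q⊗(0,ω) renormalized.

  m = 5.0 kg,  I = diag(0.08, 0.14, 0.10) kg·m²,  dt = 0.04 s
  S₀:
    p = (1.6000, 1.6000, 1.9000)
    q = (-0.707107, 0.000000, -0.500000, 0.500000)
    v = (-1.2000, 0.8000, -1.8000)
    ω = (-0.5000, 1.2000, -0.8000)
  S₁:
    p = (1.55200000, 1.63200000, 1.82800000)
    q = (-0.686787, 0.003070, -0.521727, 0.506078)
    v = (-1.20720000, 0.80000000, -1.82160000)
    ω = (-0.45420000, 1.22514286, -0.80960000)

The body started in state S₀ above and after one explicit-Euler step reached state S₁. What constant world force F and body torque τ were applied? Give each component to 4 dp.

F = (-0.9000, 0.0000, -2.7000)
τ = (0.1300, 0.0800, -0.0600)

velocity change Δv = (-0.00720000, 0.00000000, -0.02160000)
F = m·Δv/dt = (-0.9000, 0.0000, -2.7000)
rate change Δω = (0.04580000, 0.02514286, -0.00960000)
gyro term ω₀×Iω₀ = (0.0384, -0.0080, -0.0360)
τ = I·(Δω/dt) + ω₀×(Iω₀) = (0.1300, 0.0800, -0.0600)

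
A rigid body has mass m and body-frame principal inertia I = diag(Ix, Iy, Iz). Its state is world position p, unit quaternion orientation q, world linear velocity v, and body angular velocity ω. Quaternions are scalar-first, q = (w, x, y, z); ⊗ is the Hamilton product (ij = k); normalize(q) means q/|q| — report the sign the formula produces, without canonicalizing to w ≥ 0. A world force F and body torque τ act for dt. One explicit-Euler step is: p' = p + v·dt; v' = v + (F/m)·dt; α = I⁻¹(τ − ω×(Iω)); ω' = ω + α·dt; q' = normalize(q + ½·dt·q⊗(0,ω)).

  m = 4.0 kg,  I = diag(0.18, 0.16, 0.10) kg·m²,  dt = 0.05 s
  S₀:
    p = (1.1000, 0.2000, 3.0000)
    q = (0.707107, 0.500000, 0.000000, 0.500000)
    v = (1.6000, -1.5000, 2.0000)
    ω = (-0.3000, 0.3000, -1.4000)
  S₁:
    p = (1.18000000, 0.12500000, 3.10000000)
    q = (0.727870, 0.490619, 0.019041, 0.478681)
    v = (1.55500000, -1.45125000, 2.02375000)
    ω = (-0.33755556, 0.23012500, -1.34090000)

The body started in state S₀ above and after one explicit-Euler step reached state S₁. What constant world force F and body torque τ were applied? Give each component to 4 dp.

ω₁ − ω₀ = (-0.03755556, -0.06987500, 0.05910000)
applied torque τ = (-0.1100, -0.1900, 0.1200)
v₁ − v₀ = (-0.04500000, 0.04875000, 0.02375000)
F = m·Δv/dt = (-3.6000, 3.9000, 1.9000)

F = (-3.6000, 3.9000, 1.9000)
τ = (-0.1100, -0.1900, 0.1200)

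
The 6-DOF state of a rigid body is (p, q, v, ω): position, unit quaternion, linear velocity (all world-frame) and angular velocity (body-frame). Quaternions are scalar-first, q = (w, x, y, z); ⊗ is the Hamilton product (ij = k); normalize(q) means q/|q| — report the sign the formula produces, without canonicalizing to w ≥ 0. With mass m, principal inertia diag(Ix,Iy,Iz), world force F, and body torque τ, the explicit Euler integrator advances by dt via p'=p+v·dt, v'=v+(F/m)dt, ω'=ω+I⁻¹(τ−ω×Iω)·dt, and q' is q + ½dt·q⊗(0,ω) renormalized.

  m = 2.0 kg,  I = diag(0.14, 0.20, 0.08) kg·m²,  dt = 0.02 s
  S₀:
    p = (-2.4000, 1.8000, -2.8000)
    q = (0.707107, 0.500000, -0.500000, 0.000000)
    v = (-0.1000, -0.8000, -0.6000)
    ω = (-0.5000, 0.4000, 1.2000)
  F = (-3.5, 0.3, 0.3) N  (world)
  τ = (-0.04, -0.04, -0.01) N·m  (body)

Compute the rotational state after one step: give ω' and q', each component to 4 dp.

ω' = (-0.4975, 0.3996, 1.2005)
q' = (0.7115, 0.4904, -0.5031, 0.0080)

gyro term ω×Iω = (-0.0576, -0.0360, -0.0120)
(τ − ω×Iω)/I = (0.1257, -0.0200, 0.0250)
new body rate ω' = (-0.4975, 0.3996, 1.2005)
2q̇ = q⊗(0,ω) = (0.4500000, -0.9535535, -0.3171572, 0.7985284)
q' = normalize(q + ½dt·q⊗(0,ω)) = (0.7115, 0.4904, -0.5031, 0.0080)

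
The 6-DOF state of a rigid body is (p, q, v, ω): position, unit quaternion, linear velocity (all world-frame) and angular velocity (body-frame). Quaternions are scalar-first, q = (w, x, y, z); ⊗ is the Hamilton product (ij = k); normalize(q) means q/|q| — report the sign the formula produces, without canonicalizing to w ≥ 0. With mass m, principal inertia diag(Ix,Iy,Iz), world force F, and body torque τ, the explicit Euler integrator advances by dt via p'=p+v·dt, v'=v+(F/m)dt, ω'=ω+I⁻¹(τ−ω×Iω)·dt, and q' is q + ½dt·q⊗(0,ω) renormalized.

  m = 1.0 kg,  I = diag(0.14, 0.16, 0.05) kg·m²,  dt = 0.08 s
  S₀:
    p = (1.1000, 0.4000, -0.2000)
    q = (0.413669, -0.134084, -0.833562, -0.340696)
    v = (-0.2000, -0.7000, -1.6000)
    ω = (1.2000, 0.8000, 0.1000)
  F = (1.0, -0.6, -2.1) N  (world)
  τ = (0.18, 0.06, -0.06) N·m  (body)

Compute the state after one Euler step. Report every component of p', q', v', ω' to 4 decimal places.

p' = (1.0840, 0.3440, -0.3280)
q' = (0.4474, -0.1065, -0.8347, -0.3028)
v' = (-0.1200, -0.7480, -1.7680)
ω' = (1.3079, 0.8246, -0.0267)

(τ − ω×Iω)/I = (1.3486, 0.3075, -1.5840)
new body rate ω' = (1.3079, 0.8246, -0.0267)
2q̇ = q⊗(0,ω) = (0.8618200, 0.6856034, -0.0644916, 0.9343741)
q + ½dt·q⊗(0,ω), renormalized = (0.4474, -0.1065, -0.8347, -0.3028)
a = (1.0000, -0.6000, -2.1000)
new position p' = (1.0840, 0.3440, -0.3280)
v' = v + a·dt = (-0.1200, -0.7480, -1.7680)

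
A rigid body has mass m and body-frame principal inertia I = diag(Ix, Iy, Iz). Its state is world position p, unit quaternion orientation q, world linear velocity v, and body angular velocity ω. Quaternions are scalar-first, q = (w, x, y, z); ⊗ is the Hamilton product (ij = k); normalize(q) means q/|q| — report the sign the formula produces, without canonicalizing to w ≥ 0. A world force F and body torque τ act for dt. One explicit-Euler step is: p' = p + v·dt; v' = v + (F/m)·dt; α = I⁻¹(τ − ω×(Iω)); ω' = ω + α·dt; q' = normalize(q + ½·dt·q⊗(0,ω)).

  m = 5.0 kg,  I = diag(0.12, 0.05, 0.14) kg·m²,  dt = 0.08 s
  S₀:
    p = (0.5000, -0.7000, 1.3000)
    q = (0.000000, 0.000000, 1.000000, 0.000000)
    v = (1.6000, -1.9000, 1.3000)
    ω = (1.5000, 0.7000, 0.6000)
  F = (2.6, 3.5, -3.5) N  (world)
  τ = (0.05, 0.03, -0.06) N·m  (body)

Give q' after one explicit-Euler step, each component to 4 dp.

Hamilton product q⊗(0,ω) = (-0.7000000, 0.6000000, 0.0000000, -1.5000000)
q + ½dt·q⊗(0,ω), renormalized = (-0.0279, 0.0239, 0.9975, -0.0599)

q' = (-0.0279, 0.0239, 0.9975, -0.0599)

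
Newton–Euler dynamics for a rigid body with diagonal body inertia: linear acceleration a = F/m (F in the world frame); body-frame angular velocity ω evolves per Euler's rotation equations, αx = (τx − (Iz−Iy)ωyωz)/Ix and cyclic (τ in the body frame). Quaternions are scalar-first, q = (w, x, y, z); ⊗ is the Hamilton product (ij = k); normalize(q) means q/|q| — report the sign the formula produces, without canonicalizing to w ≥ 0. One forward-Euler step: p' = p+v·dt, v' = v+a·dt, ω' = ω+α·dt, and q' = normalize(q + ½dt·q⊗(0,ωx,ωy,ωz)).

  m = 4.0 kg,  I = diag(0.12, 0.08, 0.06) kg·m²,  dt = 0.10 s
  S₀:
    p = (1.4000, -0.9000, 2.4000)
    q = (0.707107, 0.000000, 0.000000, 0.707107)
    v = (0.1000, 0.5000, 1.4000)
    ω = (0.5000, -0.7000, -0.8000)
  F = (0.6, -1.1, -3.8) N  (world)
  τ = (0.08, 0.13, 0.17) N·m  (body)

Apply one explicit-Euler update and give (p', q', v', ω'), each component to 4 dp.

p' = (1.4100, -0.8500, 2.5400)
q' = (0.7341, 0.0424, -0.0071, 0.6777)
v' = (0.1150, 0.4725, 1.3050)
ω' = (0.5760, -0.5075, -0.5400)

gyro term ω×Iω = (-0.0112, -0.0240, 0.0140)
angular accel α = (0.7600, 1.9250, 2.6000)
ω + α·dt = (0.5760, -0.5075, -0.5400)
2q̇ = q⊗(0,ω) = (0.5656856, 0.8485284, -0.1414214, -0.5656856)
updated quaternion q' = (0.7341, 0.0424, -0.0071, 0.6777)
linear accel F/m = (0.1500, -0.2750, -0.9500)
new position p' = (1.4100, -0.8500, 2.5400)
new velocity v' = (0.1150, 0.4725, 1.3050)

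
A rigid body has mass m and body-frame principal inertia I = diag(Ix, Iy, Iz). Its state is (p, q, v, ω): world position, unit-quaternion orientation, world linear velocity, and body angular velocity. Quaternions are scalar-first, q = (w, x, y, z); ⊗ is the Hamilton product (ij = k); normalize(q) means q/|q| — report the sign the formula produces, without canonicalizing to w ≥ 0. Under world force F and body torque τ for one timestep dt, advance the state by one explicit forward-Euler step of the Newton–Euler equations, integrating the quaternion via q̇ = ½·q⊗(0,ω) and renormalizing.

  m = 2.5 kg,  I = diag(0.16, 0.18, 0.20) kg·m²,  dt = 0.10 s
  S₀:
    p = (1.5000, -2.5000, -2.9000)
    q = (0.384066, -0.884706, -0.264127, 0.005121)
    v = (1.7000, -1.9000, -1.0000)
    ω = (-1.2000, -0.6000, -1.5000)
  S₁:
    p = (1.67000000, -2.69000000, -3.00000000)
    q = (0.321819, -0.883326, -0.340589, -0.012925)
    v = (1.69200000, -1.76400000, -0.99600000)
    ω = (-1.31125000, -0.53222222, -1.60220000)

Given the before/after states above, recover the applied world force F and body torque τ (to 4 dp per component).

Δω = ω₁−ω₀ = (-0.11125000, 0.06777778, -0.10220000)
precession coupling = (0.0180, -0.0720, 0.0144)
τ = I·(Δω/dt) + ω₀×(Iω₀) = (-0.1600, 0.0500, -0.1900)
Δv = v₁−v₀ = (-0.00800000, 0.13600000, 0.00400000)
applied force F = (-0.2000, 3.4000, 0.1000)

F = (-0.2000, 3.4000, 0.1000)
τ = (-0.1600, 0.0500, -0.1900)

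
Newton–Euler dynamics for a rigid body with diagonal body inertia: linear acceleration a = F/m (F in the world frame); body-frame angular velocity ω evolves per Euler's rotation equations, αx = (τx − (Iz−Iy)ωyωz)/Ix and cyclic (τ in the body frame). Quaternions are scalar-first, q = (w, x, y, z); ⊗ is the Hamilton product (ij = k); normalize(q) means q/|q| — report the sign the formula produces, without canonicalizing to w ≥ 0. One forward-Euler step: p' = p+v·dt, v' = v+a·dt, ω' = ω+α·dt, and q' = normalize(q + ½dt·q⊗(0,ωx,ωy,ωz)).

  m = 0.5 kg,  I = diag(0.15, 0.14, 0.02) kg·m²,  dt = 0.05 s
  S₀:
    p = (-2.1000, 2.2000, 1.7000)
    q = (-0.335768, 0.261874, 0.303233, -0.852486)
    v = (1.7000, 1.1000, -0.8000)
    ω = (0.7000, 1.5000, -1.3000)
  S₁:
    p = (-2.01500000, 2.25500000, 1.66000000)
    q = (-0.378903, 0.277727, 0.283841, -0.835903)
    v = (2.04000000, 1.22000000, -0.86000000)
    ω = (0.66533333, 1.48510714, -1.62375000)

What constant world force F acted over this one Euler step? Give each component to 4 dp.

F = (3.4000, 1.2000, -0.6000)

v₁ − v₀ = (0.34000000, 0.12000000, -0.06000000)
applied force F = (3.4000, 1.2000, -0.6000)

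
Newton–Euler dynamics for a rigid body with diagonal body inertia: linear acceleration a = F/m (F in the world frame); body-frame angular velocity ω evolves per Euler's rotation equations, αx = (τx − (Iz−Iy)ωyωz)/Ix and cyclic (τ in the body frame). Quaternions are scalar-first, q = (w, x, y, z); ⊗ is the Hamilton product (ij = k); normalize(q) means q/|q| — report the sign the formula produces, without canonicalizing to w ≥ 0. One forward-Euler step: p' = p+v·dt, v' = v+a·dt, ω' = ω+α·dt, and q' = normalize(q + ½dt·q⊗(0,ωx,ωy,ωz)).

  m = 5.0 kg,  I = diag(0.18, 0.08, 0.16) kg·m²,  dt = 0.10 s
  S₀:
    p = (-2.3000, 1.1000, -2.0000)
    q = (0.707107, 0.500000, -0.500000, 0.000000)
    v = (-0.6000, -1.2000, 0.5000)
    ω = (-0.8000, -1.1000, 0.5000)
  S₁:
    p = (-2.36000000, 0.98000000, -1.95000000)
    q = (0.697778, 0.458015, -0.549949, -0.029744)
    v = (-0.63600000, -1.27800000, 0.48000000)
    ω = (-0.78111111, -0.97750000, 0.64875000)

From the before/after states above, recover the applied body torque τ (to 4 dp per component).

τ = (-0.0100, 0.0900, 0.1500)

ω₁ − ω₀ = (0.01888889, 0.12250000, 0.14875000)
gyro term ω₀×Iω₀ = (-0.0440, -0.0080, -0.0880)
τ = I·(Δω/dt) + ω₀×(Iω₀) = (-0.0100, 0.0900, 0.1500)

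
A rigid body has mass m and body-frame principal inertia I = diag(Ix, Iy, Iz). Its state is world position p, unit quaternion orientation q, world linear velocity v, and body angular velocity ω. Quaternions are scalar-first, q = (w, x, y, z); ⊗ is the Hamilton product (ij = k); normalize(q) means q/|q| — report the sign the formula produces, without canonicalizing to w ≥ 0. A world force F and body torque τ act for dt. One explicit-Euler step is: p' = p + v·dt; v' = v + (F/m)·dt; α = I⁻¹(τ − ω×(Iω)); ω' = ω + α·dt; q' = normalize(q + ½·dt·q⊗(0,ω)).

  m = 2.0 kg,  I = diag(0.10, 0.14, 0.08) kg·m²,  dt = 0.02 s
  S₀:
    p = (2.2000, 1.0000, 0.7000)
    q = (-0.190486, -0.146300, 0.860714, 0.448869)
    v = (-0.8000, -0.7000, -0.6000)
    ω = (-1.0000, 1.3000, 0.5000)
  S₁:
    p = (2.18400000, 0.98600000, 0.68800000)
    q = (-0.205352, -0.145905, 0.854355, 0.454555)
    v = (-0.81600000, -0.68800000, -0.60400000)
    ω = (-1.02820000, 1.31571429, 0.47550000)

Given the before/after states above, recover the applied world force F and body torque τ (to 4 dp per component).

Δv = v₁−v₀ = (-0.01600000, 0.01200000, -0.00400000)
applied force F = (-1.6000, 1.2000, -0.4000)
Δω = ω₁−ω₀ = (-0.02820000, 0.01571429, -0.02450000)
applied torque τ = (-0.1800, 0.1000, -0.1500)

F = (-1.6000, 1.2000, -0.4000)
τ = (-0.1800, 0.1000, -0.1500)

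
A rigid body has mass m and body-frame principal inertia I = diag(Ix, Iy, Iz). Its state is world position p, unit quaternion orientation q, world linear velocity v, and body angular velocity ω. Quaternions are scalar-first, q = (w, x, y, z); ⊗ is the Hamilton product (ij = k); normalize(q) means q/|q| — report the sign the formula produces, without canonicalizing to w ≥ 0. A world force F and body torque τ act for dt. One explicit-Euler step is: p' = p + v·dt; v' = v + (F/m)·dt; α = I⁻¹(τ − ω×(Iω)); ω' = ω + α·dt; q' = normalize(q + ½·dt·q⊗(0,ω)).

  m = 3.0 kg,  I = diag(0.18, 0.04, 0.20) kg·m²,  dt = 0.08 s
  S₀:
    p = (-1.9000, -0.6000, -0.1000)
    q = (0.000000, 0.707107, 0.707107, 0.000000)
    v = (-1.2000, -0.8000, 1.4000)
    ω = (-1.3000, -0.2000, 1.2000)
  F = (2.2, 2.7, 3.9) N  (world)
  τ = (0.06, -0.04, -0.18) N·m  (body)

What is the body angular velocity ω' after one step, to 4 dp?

ω' = (-1.2563, -0.3424, 1.1426)

precession coupling ω×(Iω) = (-0.0384, 0.0312, -0.0364)
α = I⁻¹(τ − ω×Iω) = (0.5467, -1.7800, -0.7180)
ω' = ω + α·dt = (-1.2563, -0.3424, 1.1426)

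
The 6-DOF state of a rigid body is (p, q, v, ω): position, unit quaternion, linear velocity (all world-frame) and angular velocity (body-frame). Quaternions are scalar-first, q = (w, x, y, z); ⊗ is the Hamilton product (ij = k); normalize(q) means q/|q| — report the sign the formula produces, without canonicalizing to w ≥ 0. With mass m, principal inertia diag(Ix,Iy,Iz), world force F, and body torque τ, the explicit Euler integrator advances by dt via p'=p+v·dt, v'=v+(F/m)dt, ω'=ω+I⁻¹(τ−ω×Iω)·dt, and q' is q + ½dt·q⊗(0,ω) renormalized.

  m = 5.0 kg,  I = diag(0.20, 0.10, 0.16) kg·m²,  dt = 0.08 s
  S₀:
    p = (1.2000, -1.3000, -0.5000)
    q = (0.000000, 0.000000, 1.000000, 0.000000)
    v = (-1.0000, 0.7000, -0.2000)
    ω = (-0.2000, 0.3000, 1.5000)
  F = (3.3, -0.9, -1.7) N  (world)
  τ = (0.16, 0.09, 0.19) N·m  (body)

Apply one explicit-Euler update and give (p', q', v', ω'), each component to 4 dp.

ω×(Iω) gyroscopic = (0.0270, -0.0120, 0.0060)
α = I⁻¹(τ − ω×Iω) = (0.6650, 1.0200, 1.1500)
ω + α·dt = (-0.1468, 0.3816, 1.5920)
q⊗(0,ω) = (-0.3000000, 1.5000000, 0.0000000, 0.2000000)
updated quaternion q' = (-0.0120, 0.0599, 0.9981, 0.0080)
a = F/m = (0.6600, -0.1800, -0.3400)
p' = p + v·dt = (1.1200, -1.2440, -0.5160)
v + (F/m)dt = (-0.9472, 0.6856, -0.2272)

p' = (1.1200, -1.2440, -0.5160)
q' = (-0.0120, 0.0599, 0.9981, 0.0080)
v' = (-0.9472, 0.6856, -0.2272)
ω' = (-0.1468, 0.3816, 1.5920)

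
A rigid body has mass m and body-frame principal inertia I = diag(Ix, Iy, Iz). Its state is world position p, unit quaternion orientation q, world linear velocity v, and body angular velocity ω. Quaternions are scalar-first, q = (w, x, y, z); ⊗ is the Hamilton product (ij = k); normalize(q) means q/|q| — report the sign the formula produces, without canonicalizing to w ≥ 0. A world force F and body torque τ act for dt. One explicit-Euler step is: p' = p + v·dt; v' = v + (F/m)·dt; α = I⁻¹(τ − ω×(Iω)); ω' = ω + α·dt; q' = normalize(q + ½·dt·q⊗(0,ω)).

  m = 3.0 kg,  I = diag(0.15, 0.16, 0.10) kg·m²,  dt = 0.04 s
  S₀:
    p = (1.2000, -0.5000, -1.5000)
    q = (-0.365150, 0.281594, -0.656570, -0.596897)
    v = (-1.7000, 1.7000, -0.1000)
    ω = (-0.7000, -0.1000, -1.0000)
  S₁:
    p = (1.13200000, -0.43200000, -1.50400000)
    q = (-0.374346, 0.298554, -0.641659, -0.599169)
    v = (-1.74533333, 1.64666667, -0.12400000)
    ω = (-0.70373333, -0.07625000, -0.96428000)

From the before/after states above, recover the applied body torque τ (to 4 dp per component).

rate change Δω = (-0.00373333, 0.02375000, 0.03572000)
ω₀×(Iω₀) = (-0.0060, 0.0350, 0.0007)
I·α + gyro = (-0.0200, 0.1300, 0.0900)

τ = (-0.0200, 0.1300, 0.0900)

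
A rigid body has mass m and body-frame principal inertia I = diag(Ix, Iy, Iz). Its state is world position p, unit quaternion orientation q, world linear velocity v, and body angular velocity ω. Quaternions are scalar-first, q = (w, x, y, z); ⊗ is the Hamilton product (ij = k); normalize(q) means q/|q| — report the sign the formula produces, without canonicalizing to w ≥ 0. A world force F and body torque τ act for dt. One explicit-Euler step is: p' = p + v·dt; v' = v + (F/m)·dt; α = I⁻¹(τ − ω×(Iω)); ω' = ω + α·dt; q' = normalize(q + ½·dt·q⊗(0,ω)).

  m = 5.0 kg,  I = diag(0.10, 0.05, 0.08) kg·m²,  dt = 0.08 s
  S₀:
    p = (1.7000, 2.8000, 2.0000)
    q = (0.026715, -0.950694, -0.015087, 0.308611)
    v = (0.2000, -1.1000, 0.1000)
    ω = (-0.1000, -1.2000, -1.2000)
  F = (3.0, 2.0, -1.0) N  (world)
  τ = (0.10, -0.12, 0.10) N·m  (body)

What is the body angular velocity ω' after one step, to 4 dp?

angular accel α = (0.5680, -2.4480, 1.3250)
new body rate ω' = (-0.0546, -1.3958, -1.0940)

ω' = (-0.0546, -1.3958, -1.0940)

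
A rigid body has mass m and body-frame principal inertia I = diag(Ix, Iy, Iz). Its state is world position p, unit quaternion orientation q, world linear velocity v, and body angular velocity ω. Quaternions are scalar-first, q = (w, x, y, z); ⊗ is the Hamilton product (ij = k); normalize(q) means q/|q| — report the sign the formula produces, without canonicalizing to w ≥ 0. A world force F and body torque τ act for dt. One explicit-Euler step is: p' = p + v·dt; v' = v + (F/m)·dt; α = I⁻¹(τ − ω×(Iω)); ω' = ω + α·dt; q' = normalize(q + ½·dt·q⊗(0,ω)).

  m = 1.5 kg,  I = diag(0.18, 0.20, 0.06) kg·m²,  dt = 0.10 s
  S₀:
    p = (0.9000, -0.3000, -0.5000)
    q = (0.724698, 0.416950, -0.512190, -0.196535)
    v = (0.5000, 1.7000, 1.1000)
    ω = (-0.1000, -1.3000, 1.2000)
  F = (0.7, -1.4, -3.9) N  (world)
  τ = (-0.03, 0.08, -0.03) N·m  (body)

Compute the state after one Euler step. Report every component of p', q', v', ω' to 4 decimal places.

p' = (0.9500, -0.1300, -0.3900)
q' = (0.7025, 0.3684, -0.5811, -0.1820)
v' = (0.5467, 1.6067, 0.8400)
ω' = (-0.2380, -1.2528, 1.1457)

precession coupling ω×(Iω) = (0.2184, -0.0144, 0.0026)
α = I⁻¹(τ − ω×Iω) = (-1.3800, 0.4720, -0.5433)
ω' = ω + α·dt = (-0.2380, -1.2528, 1.1457)
Hamilton product q⊗(0,ω) = (-0.3883100, -0.9425933, -1.4227939, 0.2763836)
q + ½dt·q⊗(0,ω), renormalized = (0.7025, 0.3684, -0.5811, -0.1820)
a = (0.4667, -0.9333, -2.6000)
p' = p + v·dt = (0.9500, -0.1300, -0.3900)
new velocity v' = (0.5467, 1.6067, 0.8400)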